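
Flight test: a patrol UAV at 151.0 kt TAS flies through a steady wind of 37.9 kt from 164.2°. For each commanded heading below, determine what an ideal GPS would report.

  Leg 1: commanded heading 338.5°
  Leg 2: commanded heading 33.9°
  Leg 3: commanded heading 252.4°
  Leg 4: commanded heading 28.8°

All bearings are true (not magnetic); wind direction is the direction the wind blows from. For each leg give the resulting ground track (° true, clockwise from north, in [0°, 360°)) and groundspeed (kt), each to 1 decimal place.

Leg 1: heading 338.5°; drift +1.1° → track 339.6°, groundspeed 188.8 kt
Leg 2: heading 33.9°; drift -9.4° → track 24.5°, groundspeed 177.9 kt
Leg 3: heading 252.4°; drift +14.2° → track 266.6°, groundspeed 154.5 kt
Leg 4: heading 28.8°; drift -8.5° → track 20.3°, groundspeed 180.0 kt

Leg 1: track=339.6°, groundspeed=188.8 kt
Leg 2: track=24.5°, groundspeed=177.9 kt
Leg 3: track=266.6°, groundspeed=154.5 kt
Leg 4: track=20.3°, groundspeed=180.0 kt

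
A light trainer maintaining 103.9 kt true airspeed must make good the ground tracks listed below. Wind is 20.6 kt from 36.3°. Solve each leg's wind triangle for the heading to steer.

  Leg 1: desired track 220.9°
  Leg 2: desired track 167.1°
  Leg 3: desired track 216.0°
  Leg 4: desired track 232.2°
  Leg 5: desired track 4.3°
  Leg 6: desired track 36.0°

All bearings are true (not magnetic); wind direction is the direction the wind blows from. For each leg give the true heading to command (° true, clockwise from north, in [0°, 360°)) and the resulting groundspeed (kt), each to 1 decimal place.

Leg 1: desired track 220.9°; wind correction +0.9° → command heading 221.8°, groundspeed 124.4 kt
Leg 2: desired track 167.1°; wind correction -8.6° → command heading 158.5°, groundspeed 116.2 kt
Leg 3: desired track 216.0°; wind correction -0.1° → command heading 215.9°, groundspeed 124.5 kt
Leg 4: desired track 232.2°; wind correction +3.1° → command heading 235.3°, groundspeed 123.6 kt
Leg 5: desired track 4.3°; wind correction +6.0° → command heading 10.3°, groundspeed 85.9 kt
Leg 6: desired track 36.0°; wind correction +0.1° → command heading 36.1°, groundspeed 83.3 kt

Leg 1: heading=221.8°, groundspeed=124.4 kt
Leg 2: heading=158.5°, groundspeed=116.2 kt
Leg 3: heading=215.9°, groundspeed=124.5 kt
Leg 4: heading=235.3°, groundspeed=123.6 kt
Leg 5: heading=10.3°, groundspeed=85.9 kt
Leg 6: heading=36.1°, groundspeed=83.3 kt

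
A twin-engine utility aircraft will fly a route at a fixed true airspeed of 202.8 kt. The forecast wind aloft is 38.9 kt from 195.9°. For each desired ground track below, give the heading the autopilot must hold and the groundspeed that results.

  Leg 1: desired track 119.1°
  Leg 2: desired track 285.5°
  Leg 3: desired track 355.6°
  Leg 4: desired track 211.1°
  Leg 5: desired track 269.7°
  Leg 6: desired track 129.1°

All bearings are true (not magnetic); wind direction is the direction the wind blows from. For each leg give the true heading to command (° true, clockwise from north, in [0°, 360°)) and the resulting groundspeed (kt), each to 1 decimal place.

Leg 1: heading=129.9°, groundspeed=190.3 kt
Leg 2: heading=274.4°, groundspeed=198.8 kt
Leg 3: heading=351.8°, groundspeed=238.8 kt
Leg 4: heading=208.2°, groundspeed=165.0 kt
Leg 5: heading=259.1°, groundspeed=188.5 kt
Leg 6: heading=139.3°, groundspeed=184.3 kt

Leg 1: desired track 119.1°; wind correction +10.8° → command heading 129.9°, groundspeed 190.3 kt
Leg 2: desired track 285.5°; wind correction -11.1° → command heading 274.4°, groundspeed 198.8 kt
Leg 3: desired track 355.6°; wind correction -3.8° → command heading 351.8°, groundspeed 238.8 kt
Leg 4: desired track 211.1°; wind correction -2.9° → command heading 208.2°, groundspeed 165.0 kt
Leg 5: desired track 269.7°; wind correction -10.6° → command heading 259.1°, groundspeed 188.5 kt
Leg 6: desired track 129.1°; wind correction +10.2° → command heading 139.3°, groundspeed 184.3 kt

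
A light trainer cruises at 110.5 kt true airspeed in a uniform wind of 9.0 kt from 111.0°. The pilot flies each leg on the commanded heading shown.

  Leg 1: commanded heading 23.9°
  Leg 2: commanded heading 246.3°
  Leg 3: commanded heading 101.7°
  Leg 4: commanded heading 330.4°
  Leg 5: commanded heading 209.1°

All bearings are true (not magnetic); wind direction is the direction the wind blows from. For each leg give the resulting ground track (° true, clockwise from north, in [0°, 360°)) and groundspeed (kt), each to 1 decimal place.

Leg 1: track=19.2°, groundspeed=110.4 kt
Leg 2: track=249.4°, groundspeed=117.1 kt
Leg 3: track=100.9°, groundspeed=101.6 kt
Leg 4: track=327.6°, groundspeed=117.6 kt
Leg 5: track=213.7°, groundspeed=112.1 kt

Leg 1: heading 23.9°; drift -4.7° → track 19.2°, groundspeed 110.4 kt
Leg 2: heading 246.3°; drift +3.1° → track 249.4°, groundspeed 117.1 kt
Leg 3: heading 101.7°; drift -0.8° → track 100.9°, groundspeed 101.6 kt
Leg 4: heading 330.4°; drift -2.8° → track 327.6°, groundspeed 117.6 kt
Leg 5: heading 209.1°; drift +4.6° → track 213.7°, groundspeed 112.1 kt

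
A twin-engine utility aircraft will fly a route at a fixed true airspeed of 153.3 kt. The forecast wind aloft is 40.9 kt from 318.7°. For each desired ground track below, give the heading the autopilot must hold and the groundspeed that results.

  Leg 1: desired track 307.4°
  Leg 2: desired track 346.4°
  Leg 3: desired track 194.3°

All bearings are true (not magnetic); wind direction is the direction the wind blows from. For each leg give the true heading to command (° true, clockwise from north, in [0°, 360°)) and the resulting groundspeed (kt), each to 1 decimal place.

Leg 1: desired track 307.4°; wind correction +3.0° → command heading 310.4°, groundspeed 113.0 kt
Leg 2: desired track 346.4°; wind correction -7.1° → command heading 339.3°, groundspeed 115.9 kt
Leg 3: desired track 194.3°; wind correction +12.7° → command heading 207.0°, groundspeed 172.6 kt

Leg 1: heading=310.4°, groundspeed=113.0 kt
Leg 2: heading=339.3°, groundspeed=115.9 kt
Leg 3: heading=207.0°, groundspeed=172.6 kt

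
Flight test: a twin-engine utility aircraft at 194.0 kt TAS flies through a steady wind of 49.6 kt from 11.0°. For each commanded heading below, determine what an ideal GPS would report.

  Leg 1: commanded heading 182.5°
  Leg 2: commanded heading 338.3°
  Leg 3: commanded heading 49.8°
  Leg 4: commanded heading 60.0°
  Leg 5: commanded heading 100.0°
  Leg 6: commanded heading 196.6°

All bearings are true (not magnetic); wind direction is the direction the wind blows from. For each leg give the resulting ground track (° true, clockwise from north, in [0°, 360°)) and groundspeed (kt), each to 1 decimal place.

Leg 1: heading 182.5°; drift +1.7° → track 184.2°, groundspeed 243.2 kt
Leg 2: heading 338.3°; drift -10.0° → track 328.3°, groundspeed 154.6 kt
Leg 3: heading 49.8°; drift +11.3° → track 61.1°, groundspeed 158.4 kt
Leg 4: heading 60.0°; drift +13.1° → track 73.1°, groundspeed 165.7 kt
Leg 5: heading 100.0°; drift +14.4° → track 114.4°, groundspeed 199.4 kt
Leg 6: heading 196.6°; drift -1.1° → track 195.5°, groundspeed 243.4 kt

Leg 1: track=184.2°, groundspeed=243.2 kt
Leg 2: track=328.3°, groundspeed=154.6 kt
Leg 3: track=61.1°, groundspeed=158.4 kt
Leg 4: track=73.1°, groundspeed=165.7 kt
Leg 5: track=114.4°, groundspeed=199.4 kt
Leg 6: track=195.5°, groundspeed=243.4 kt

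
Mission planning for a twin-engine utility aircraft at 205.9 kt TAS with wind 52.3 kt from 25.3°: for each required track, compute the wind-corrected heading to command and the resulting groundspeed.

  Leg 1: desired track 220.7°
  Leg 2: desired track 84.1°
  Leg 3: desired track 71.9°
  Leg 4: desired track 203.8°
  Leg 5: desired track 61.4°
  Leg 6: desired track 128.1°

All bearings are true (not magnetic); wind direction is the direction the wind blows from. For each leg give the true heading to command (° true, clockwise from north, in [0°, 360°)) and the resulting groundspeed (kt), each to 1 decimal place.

Leg 1: heading=224.6°, groundspeed=255.9 kt
Leg 2: heading=71.6°, groundspeed=173.9 kt
Leg 3: heading=61.3°, groundspeed=166.4 kt
Leg 4: heading=203.4°, groundspeed=258.2 kt
Leg 5: heading=52.8°, groundspeed=161.3 kt
Leg 6: heading=113.8°, groundspeed=211.1 kt

Leg 1: desired track 220.7°; wind correction +3.9° → command heading 224.6°, groundspeed 255.9 kt
Leg 2: desired track 84.1°; wind correction -12.5° → command heading 71.6°, groundspeed 173.9 kt
Leg 3: desired track 71.9°; wind correction -10.6° → command heading 61.3°, groundspeed 166.4 kt
Leg 4: desired track 203.8°; wind correction -0.4° → command heading 203.4°, groundspeed 258.2 kt
Leg 5: desired track 61.4°; wind correction -8.6° → command heading 52.8°, groundspeed 161.3 kt
Leg 6: desired track 128.1°; wind correction -14.3° → command heading 113.8°, groundspeed 211.1 kt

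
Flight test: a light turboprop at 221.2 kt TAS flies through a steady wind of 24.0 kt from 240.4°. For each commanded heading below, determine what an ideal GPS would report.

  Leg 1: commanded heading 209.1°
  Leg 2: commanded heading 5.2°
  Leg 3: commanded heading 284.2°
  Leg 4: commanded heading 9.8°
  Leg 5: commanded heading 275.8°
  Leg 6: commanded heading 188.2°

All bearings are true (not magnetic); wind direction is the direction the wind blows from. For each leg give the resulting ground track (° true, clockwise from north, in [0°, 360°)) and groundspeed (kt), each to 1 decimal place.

Leg 1: track=205.5°, groundspeed=201.1 kt
Leg 2: track=10.0°, groundspeed=235.7 kt
Leg 3: track=288.9°, groundspeed=204.6 kt
Leg 4: track=14.3°, groundspeed=237.2 kt
Leg 5: track=279.7°, groundspeed=202.1 kt
Leg 6: track=183.0°, groundspeed=207.4 kt

Leg 1: heading 209.1°; drift -3.6° → track 205.5°, groundspeed 201.1 kt
Leg 2: heading 5.2°; drift +4.8° → track 10.0°, groundspeed 235.7 kt
Leg 3: heading 284.2°; drift +4.7° → track 288.9°, groundspeed 204.6 kt
Leg 4: heading 9.8°; drift +4.5° → track 14.3°, groundspeed 237.2 kt
Leg 5: heading 275.8°; drift +3.9° → track 279.7°, groundspeed 202.1 kt
Leg 6: heading 188.2°; drift -5.2° → track 183.0°, groundspeed 207.4 kt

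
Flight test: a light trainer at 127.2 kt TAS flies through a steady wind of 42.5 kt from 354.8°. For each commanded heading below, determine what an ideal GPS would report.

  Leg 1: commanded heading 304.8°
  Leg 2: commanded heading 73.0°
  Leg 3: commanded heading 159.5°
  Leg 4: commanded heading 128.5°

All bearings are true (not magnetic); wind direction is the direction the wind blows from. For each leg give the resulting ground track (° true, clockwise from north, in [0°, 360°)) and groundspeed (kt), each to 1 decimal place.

Leg 1: track=286.7°, groundspeed=105.1 kt
Leg 2: track=92.3°, groundspeed=125.6 kt
Leg 3: track=163.3°, groundspeed=168.6 kt
Leg 4: track=139.6°, groundspeed=159.5 kt

Leg 1: heading 304.8°; drift -18.1° → track 286.7°, groundspeed 105.1 kt
Leg 2: heading 73.0°; drift +19.3° → track 92.3°, groundspeed 125.6 kt
Leg 3: heading 159.5°; drift +3.8° → track 163.3°, groundspeed 168.6 kt
Leg 4: heading 128.5°; drift +11.1° → track 139.6°, groundspeed 159.5 kt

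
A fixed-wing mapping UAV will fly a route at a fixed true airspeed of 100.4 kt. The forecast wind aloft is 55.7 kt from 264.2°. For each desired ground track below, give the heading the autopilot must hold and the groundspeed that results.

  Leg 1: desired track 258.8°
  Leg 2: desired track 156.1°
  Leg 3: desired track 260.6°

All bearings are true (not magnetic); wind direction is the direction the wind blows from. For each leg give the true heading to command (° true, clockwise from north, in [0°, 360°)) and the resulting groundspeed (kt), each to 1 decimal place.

Leg 1: heading=261.8°, groundspeed=44.8 kt
Leg 2: heading=187.9°, groundspeed=102.6 kt
Leg 3: heading=262.6°, groundspeed=44.7 kt

Leg 1: desired track 258.8°; wind correction +3.0° → command heading 261.8°, groundspeed 44.8 kt
Leg 2: desired track 156.1°; wind correction +31.8° → command heading 187.9°, groundspeed 102.6 kt
Leg 3: desired track 260.6°; wind correction +2.0° → command heading 262.6°, groundspeed 44.7 kt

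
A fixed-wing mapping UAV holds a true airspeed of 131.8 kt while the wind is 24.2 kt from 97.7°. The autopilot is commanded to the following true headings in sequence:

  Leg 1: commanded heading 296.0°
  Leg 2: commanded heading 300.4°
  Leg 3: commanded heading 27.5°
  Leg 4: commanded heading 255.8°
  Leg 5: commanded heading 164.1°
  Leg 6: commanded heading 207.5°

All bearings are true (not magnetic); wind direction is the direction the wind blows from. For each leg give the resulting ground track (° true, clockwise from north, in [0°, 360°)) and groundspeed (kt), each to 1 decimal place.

Leg 1: track=293.2°, groundspeed=155.0 kt
Leg 2: track=296.9°, groundspeed=154.4 kt
Leg 3: track=17.1°, groundspeed=125.7 kt
Leg 4: track=259.1°, groundspeed=154.5 kt
Leg 5: track=174.4°, groundspeed=124.1 kt
Leg 6: track=216.7°, groundspeed=141.8 kt

Leg 1: heading 296.0°; drift -2.8° → track 293.2°, groundspeed 155.0 kt
Leg 2: heading 300.4°; drift -3.5° → track 296.9°, groundspeed 154.4 kt
Leg 3: heading 27.5°; drift -10.4° → track 17.1°, groundspeed 125.7 kt
Leg 4: heading 255.8°; drift +3.3° → track 259.1°, groundspeed 154.5 kt
Leg 5: heading 164.1°; drift +10.3° → track 174.4°, groundspeed 124.1 kt
Leg 6: heading 207.5°; drift +9.2° → track 216.7°, groundspeed 141.8 kt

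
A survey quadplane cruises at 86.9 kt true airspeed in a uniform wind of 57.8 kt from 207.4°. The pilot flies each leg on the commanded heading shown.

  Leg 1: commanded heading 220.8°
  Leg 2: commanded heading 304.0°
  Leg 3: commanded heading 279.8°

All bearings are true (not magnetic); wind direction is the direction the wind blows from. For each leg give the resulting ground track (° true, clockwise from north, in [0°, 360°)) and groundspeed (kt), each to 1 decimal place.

Leg 1: heading 220.8°; drift +23.6° → track 244.4°, groundspeed 33.5 kt
Leg 2: heading 304.0°; drift +31.5° → track 335.5°, groundspeed 109.8 kt
Leg 3: heading 279.8°; drift +38.4° → track 318.2°, groundspeed 88.6 kt

Leg 1: track=244.4°, groundspeed=33.5 kt
Leg 2: track=335.5°, groundspeed=109.8 kt
Leg 3: track=318.2°, groundspeed=88.6 kt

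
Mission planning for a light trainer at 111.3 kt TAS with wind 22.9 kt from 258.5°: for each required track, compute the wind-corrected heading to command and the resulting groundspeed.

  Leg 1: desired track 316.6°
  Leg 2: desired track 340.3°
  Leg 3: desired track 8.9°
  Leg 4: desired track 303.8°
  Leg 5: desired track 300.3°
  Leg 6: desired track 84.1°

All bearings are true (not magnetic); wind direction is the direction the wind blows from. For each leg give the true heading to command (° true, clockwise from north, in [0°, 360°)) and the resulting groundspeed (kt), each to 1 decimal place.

Leg 1: heading=306.5°, groundspeed=97.5 kt
Leg 2: heading=328.5°, groundspeed=105.7 kt
Leg 3: heading=357.8°, groundspeed=117.2 kt
Leg 4: heading=295.4°, groundspeed=94.0 kt
Leg 5: heading=292.4°, groundspeed=93.2 kt
Leg 6: heading=85.3°, groundspeed=134.1 kt

Leg 1: desired track 316.6°; wind correction -10.1° → command heading 306.5°, groundspeed 97.5 kt
Leg 2: desired track 340.3°; wind correction -11.8° → command heading 328.5°, groundspeed 105.7 kt
Leg 3: desired track 8.9°; wind correction -11.1° → command heading 357.8°, groundspeed 117.2 kt
Leg 4: desired track 303.8°; wind correction -8.4° → command heading 295.4°, groundspeed 94.0 kt
Leg 5: desired track 300.3°; wind correction -7.9° → command heading 292.4°, groundspeed 93.2 kt
Leg 6: desired track 84.1°; wind correction +1.2° → command heading 85.3°, groundspeed 134.1 kt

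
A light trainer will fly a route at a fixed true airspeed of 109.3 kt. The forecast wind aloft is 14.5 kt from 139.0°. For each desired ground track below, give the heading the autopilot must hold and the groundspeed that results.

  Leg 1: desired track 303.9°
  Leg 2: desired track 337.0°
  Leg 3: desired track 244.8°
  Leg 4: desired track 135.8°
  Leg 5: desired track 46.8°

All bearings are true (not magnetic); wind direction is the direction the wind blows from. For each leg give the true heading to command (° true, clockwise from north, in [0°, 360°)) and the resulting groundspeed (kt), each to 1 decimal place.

Leg 1: heading=301.9°, groundspeed=123.2 kt
Leg 2: heading=339.3°, groundspeed=123.0 kt
Leg 3: heading=237.5°, groundspeed=112.4 kt
Leg 4: heading=136.2°, groundspeed=94.8 kt
Leg 5: heading=54.4°, groundspeed=108.9 kt

Leg 1: desired track 303.9°; wind correction -2.0° → command heading 301.9°, groundspeed 123.2 kt
Leg 2: desired track 337.0°; wind correction +2.3° → command heading 339.3°, groundspeed 123.0 kt
Leg 3: desired track 244.8°; wind correction -7.3° → command heading 237.5°, groundspeed 112.4 kt
Leg 4: desired track 135.8°; wind correction +0.4° → command heading 136.2°, groundspeed 94.8 kt
Leg 5: desired track 46.8°; wind correction +7.6° → command heading 54.4°, groundspeed 108.9 kt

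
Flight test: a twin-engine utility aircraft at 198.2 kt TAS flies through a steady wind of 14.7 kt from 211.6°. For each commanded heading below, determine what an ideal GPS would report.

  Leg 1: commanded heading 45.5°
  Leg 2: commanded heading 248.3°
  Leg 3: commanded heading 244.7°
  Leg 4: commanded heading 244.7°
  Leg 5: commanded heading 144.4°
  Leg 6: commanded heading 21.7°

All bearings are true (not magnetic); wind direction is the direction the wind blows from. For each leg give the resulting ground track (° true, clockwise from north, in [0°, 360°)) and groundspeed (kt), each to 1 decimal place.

Leg 1: heading 45.5°; drift -1.0° → track 44.5°, groundspeed 212.5 kt
Leg 2: heading 248.3°; drift +2.7° → track 251.0°, groundspeed 186.6 kt
Leg 3: heading 244.7°; drift +2.5° → track 247.2°, groundspeed 186.1 kt
Leg 4: heading 244.7°; drift +2.5° → track 247.2°, groundspeed 186.1 kt
Leg 5: heading 144.4°; drift -4.0° → track 140.4°, groundspeed 193.0 kt
Leg 6: heading 21.7°; drift +0.7° → track 22.4°, groundspeed 212.7 kt

Leg 1: track=44.5°, groundspeed=212.5 kt
Leg 2: track=251.0°, groundspeed=186.6 kt
Leg 3: track=247.2°, groundspeed=186.1 kt
Leg 4: track=247.2°, groundspeed=186.1 kt
Leg 5: track=140.4°, groundspeed=193.0 kt
Leg 6: track=22.4°, groundspeed=212.7 kt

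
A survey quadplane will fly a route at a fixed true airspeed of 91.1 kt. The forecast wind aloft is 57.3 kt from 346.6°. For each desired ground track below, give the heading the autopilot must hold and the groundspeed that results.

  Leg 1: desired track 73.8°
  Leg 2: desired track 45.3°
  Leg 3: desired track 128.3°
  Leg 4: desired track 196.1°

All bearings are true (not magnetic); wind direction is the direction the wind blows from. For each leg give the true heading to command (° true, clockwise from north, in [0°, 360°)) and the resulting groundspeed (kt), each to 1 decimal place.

Leg 1: desired track 73.8°; wind correction -38.9° → command heading 34.9°, groundspeed 68.1 kt
Leg 2: desired track 45.3°; wind correction -32.5° → command heading 12.8°, groundspeed 47.1 kt
Leg 3: desired track 128.3°; wind correction -22.9° → command heading 105.4°, groundspeed 128.9 kt
Leg 4: desired track 196.1°; wind correction +18.0° → command heading 214.1°, groundspeed 136.5 kt

Leg 1: heading=34.9°, groundspeed=68.1 kt
Leg 2: heading=12.8°, groundspeed=47.1 kt
Leg 3: heading=105.4°, groundspeed=128.9 kt
Leg 4: heading=214.1°, groundspeed=136.5 kt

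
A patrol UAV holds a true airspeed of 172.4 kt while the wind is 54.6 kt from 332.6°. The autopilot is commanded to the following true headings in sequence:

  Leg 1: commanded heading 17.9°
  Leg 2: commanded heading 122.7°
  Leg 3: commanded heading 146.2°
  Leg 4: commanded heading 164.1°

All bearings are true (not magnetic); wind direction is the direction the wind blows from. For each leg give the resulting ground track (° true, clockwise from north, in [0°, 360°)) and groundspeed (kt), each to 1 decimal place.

Leg 1: heading 17.9°; drift +16.2° → track 34.1°, groundspeed 139.5 kt
Leg 2: heading 122.7°; drift +7.1° → track 129.8°, groundspeed 221.4 kt
Leg 3: heading 146.2°; drift +1.5° → track 147.7°, groundspeed 226.7 kt
Leg 4: heading 164.1°; drift -2.8° → track 161.3°, groundspeed 226.2 kt

Leg 1: track=34.1°, groundspeed=139.5 kt
Leg 2: track=129.8°, groundspeed=221.4 kt
Leg 3: track=147.7°, groundspeed=226.7 kt
Leg 4: track=161.3°, groundspeed=226.2 kt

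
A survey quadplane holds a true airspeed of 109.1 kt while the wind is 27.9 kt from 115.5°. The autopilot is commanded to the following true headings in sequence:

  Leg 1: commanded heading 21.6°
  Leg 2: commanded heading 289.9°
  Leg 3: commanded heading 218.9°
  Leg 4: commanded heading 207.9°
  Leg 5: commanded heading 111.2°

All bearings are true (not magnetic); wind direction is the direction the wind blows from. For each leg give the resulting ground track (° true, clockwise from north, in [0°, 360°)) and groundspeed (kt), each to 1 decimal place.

Leg 1: track=7.5°, groundspeed=114.4 kt
Leg 2: track=291.0°, groundspeed=136.9 kt
Leg 3: track=232.1°, groundspeed=118.7 kt
Leg 4: track=222.1°, groundspeed=113.7 kt
Leg 5: track=109.7°, groundspeed=81.3 kt

Leg 1: heading 21.6°; drift -14.1° → track 7.5°, groundspeed 114.4 kt
Leg 2: heading 289.9°; drift +1.1° → track 291.0°, groundspeed 136.9 kt
Leg 3: heading 218.9°; drift +13.2° → track 232.1°, groundspeed 118.7 kt
Leg 4: heading 207.9°; drift +14.2° → track 222.1°, groundspeed 113.7 kt
Leg 5: heading 111.2°; drift -1.5° → track 109.7°, groundspeed 81.3 kt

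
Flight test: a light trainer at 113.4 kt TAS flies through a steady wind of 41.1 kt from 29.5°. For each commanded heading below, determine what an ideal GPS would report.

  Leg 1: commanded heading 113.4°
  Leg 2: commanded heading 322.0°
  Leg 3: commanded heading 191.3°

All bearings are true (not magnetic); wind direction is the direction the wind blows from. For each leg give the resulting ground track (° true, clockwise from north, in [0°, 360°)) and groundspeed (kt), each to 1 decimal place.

Leg 1: heading 113.4°; drift +20.5° → track 133.9°, groundspeed 116.4 kt
Leg 2: heading 322.0°; drift -21.2° → track 300.8°, groundspeed 104.8 kt
Leg 3: heading 191.3°; drift +4.8° → track 196.1°, groundspeed 153.0 kt

Leg 1: track=133.9°, groundspeed=116.4 kt
Leg 2: track=300.8°, groundspeed=104.8 kt
Leg 3: track=196.1°, groundspeed=153.0 kt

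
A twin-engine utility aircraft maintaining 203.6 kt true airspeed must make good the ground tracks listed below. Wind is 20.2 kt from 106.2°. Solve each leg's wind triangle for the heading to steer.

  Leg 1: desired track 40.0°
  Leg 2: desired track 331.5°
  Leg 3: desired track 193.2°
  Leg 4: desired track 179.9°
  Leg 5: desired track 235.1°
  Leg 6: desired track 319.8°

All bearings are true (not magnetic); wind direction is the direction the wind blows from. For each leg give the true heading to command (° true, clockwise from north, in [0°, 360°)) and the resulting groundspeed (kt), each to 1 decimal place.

Leg 1: heading=45.2°, groundspeed=194.6 kt
Leg 2: heading=335.5°, groundspeed=217.3 kt
Leg 3: heading=187.5°, groundspeed=201.5 kt
Leg 4: heading=174.4°, groundspeed=197.0 kt
Leg 5: heading=230.7°, groundspeed=215.7 kt
Leg 6: heading=322.9°, groundspeed=220.1 kt

Leg 1: desired track 40.0°; wind correction +5.2° → command heading 45.2°, groundspeed 194.6 kt
Leg 2: desired track 331.5°; wind correction +4.0° → command heading 335.5°, groundspeed 217.3 kt
Leg 3: desired track 193.2°; wind correction -5.7° → command heading 187.5°, groundspeed 201.5 kt
Leg 4: desired track 179.9°; wind correction -5.5° → command heading 174.4°, groundspeed 197.0 kt
Leg 5: desired track 235.1°; wind correction -4.4° → command heading 230.7°, groundspeed 215.7 kt
Leg 6: desired track 319.8°; wind correction +3.1° → command heading 322.9°, groundspeed 220.1 kt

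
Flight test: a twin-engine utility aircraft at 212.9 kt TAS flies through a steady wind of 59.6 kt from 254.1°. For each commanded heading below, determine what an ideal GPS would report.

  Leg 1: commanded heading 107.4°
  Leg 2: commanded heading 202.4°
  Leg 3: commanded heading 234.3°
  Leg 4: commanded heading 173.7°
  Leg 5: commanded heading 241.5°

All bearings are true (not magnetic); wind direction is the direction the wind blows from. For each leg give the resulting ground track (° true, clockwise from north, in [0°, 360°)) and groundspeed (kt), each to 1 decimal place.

Leg 1: track=100.3°, groundspeed=264.7 kt
Leg 2: track=187.5°, groundspeed=182.1 kt
Leg 3: track=227.0°, groundspeed=158.1 kt
Leg 4: track=157.6°, groundspeed=211.3 kt
Leg 5: track=236.7°, groundspeed=155.3 kt

Leg 1: heading 107.4°; drift -7.1° → track 100.3°, groundspeed 264.7 kt
Leg 2: heading 202.4°; drift -14.9° → track 187.5°, groundspeed 182.1 kt
Leg 3: heading 234.3°; drift -7.3° → track 227.0°, groundspeed 158.1 kt
Leg 4: heading 173.7°; drift -16.1° → track 157.6°, groundspeed 211.3 kt
Leg 5: heading 241.5°; drift -4.8° → track 236.7°, groundspeed 155.3 kt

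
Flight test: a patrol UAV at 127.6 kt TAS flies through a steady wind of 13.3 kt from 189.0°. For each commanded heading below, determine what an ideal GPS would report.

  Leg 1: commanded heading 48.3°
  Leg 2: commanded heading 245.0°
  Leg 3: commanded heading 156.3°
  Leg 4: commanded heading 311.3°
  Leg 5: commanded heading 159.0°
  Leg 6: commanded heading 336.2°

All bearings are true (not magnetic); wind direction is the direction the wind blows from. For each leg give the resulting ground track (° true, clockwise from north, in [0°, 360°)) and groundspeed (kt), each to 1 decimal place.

Leg 1: heading 48.3°; drift -3.5° → track 44.8°, groundspeed 138.1 kt
Leg 2: heading 245.0°; drift +5.2° → track 250.2°, groundspeed 120.7 kt
Leg 3: heading 156.3°; drift -3.5° → track 152.8°, groundspeed 116.6 kt
Leg 4: heading 311.3°; drift +4.8° → track 316.1°, groundspeed 135.2 kt
Leg 5: heading 159.0°; drift -3.3° → track 155.7°, groundspeed 116.3 kt
Leg 6: heading 336.2°; drift +3.0° → track 339.2°, groundspeed 139.0 kt

Leg 1: track=44.8°, groundspeed=138.1 kt
Leg 2: track=250.2°, groundspeed=120.7 kt
Leg 3: track=152.8°, groundspeed=116.6 kt
Leg 4: track=316.1°, groundspeed=135.2 kt
Leg 5: track=155.7°, groundspeed=116.3 kt
Leg 6: track=339.2°, groundspeed=139.0 kt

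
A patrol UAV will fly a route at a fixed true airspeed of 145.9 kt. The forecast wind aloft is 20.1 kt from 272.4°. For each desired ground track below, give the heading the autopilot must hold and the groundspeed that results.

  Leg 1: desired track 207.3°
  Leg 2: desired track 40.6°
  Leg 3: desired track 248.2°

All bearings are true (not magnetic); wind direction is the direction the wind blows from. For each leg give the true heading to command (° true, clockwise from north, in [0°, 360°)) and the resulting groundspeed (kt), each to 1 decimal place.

Leg 1: desired track 207.3°; wind correction +7.2° → command heading 214.5°, groundspeed 136.3 kt
Leg 2: desired track 40.6°; wind correction -6.2° → command heading 34.4°, groundspeed 157.5 kt
Leg 3: desired track 248.2°; wind correction +3.2° → command heading 251.4°, groundspeed 127.3 kt

Leg 1: heading=214.5°, groundspeed=136.3 kt
Leg 2: heading=34.4°, groundspeed=157.5 kt
Leg 3: heading=251.4°, groundspeed=127.3 kt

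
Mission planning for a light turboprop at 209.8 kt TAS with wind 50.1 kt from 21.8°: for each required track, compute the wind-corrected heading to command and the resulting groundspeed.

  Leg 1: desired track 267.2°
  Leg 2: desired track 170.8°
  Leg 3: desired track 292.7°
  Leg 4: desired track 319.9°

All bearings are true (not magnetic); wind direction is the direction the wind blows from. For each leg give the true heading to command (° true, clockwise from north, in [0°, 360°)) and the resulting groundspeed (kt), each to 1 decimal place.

Leg 1: heading=279.7°, groundspeed=225.7 kt
Leg 2: heading=163.7°, groundspeed=251.2 kt
Leg 3: heading=306.5°, groundspeed=202.9 kt
Leg 4: heading=332.1°, groundspeed=181.5 kt

Leg 1: desired track 267.2°; wind correction +12.5° → command heading 279.7°, groundspeed 225.7 kt
Leg 2: desired track 170.8°; wind correction -7.1° → command heading 163.7°, groundspeed 251.2 kt
Leg 3: desired track 292.7°; wind correction +13.8° → command heading 306.5°, groundspeed 202.9 kt
Leg 4: desired track 319.9°; wind correction +12.2° → command heading 332.1°, groundspeed 181.5 kt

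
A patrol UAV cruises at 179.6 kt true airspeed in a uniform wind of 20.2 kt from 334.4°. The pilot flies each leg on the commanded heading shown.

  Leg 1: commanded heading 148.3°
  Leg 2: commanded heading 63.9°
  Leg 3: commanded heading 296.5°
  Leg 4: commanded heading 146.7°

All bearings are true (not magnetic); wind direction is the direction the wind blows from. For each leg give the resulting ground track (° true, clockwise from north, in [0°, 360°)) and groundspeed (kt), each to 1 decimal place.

Leg 1: track=148.9°, groundspeed=199.7 kt
Leg 2: track=70.3°, groundspeed=180.6 kt
Leg 3: track=292.2°, groundspeed=164.1 kt
Leg 4: track=147.5°, groundspeed=199.6 kt

Leg 1: heading 148.3°; drift +0.6° → track 148.9°, groundspeed 199.7 kt
Leg 2: heading 63.9°; drift +6.4° → track 70.3°, groundspeed 180.6 kt
Leg 3: heading 296.5°; drift -4.3° → track 292.2°, groundspeed 164.1 kt
Leg 4: heading 146.7°; drift +0.8° → track 147.5°, groundspeed 199.6 kt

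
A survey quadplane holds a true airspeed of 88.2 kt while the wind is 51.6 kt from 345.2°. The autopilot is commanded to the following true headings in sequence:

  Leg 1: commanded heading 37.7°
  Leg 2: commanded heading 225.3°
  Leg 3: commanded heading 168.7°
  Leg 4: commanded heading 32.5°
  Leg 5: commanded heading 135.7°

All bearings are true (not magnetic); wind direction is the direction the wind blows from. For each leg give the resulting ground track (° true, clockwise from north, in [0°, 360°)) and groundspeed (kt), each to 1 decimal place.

Leg 1: heading 37.7°; drift +35.8° → track 73.5°, groundspeed 70.0 kt
Leg 2: heading 225.3°; drift -21.4° → track 203.9°, groundspeed 122.4 kt
Leg 3: heading 168.7°; drift -1.3° → track 167.4°, groundspeed 139.7 kt
Leg 4: heading 32.5°; drift +35.5° → track 68.0°, groundspeed 65.3 kt
Leg 5: heading 135.7°; drift +10.8° → track 146.5°, groundspeed 135.5 kt

Leg 1: track=73.5°, groundspeed=70.0 kt
Leg 2: track=203.9°, groundspeed=122.4 kt
Leg 3: track=167.4°, groundspeed=139.7 kt
Leg 4: track=68.0°, groundspeed=65.3 kt
Leg 5: track=146.5°, groundspeed=135.5 kt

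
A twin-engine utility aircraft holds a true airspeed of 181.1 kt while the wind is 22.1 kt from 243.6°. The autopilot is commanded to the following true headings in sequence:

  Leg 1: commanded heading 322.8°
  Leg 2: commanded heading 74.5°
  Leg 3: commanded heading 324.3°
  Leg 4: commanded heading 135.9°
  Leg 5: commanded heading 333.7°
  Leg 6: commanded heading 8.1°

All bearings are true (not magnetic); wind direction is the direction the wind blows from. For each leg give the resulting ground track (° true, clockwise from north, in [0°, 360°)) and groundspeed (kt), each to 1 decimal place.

Leg 1: track=329.8°, groundspeed=178.3 kt
Leg 2: track=73.3°, groundspeed=202.8 kt
Leg 3: track=331.3°, groundspeed=178.9 kt
Leg 4: track=129.5°, groundspeed=189.0 kt
Leg 5: track=340.7°, groundspeed=182.5 kt
Leg 6: track=13.5°, groundspeed=194.5 kt

Leg 1: heading 322.8°; drift +7.0° → track 329.8°, groundspeed 178.3 kt
Leg 2: heading 74.5°; drift -1.2° → track 73.3°, groundspeed 202.8 kt
Leg 3: heading 324.3°; drift +7.0° → track 331.3°, groundspeed 178.9 kt
Leg 4: heading 135.9°; drift -6.4° → track 129.5°, groundspeed 189.0 kt
Leg 5: heading 333.7°; drift +7.0° → track 340.7°, groundspeed 182.5 kt
Leg 6: heading 8.1°; drift +5.4° → track 13.5°, groundspeed 194.5 kt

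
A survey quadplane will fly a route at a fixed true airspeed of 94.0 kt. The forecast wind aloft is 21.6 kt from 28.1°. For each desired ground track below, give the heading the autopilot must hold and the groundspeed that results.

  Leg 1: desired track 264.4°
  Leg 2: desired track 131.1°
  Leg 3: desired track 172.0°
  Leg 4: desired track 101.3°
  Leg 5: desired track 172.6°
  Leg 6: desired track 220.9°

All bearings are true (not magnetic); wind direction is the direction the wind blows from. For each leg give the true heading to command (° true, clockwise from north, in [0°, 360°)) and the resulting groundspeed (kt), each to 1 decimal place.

Leg 1: desired track 264.4°; wind correction +11.0° → command heading 275.4°, groundspeed 104.3 kt
Leg 2: desired track 131.1°; wind correction -12.9° → command heading 118.2°, groundspeed 96.5 kt
Leg 3: desired track 172.0°; wind correction -7.8° → command heading 164.2°, groundspeed 110.6 kt
Leg 4: desired track 101.3°; wind correction -12.7° → command heading 88.6°, groundspeed 85.5 kt
Leg 5: desired track 172.6°; wind correction -7.7° → command heading 164.9°, groundspeed 110.7 kt
Leg 6: desired track 220.9°; wind correction +2.9° → command heading 223.8°, groundspeed 114.9 kt

Leg 1: heading=275.4°, groundspeed=104.3 kt
Leg 2: heading=118.2°, groundspeed=96.5 kt
Leg 3: heading=164.2°, groundspeed=110.6 kt
Leg 4: heading=88.6°, groundspeed=85.5 kt
Leg 5: heading=164.9°, groundspeed=110.7 kt
Leg 6: heading=223.8°, groundspeed=114.9 kt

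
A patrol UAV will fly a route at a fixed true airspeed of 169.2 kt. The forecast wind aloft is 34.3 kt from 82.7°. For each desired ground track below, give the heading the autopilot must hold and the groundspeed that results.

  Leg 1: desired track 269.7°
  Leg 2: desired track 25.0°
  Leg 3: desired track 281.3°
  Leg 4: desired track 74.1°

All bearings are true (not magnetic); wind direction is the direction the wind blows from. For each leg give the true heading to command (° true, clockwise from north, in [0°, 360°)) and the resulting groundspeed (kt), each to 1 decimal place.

Leg 1: heading=271.1°, groundspeed=203.2 kt
Leg 2: heading=34.9°, groundspeed=148.4 kt
Leg 3: heading=285.0°, groundspeed=201.4 kt
Leg 4: heading=75.8°, groundspeed=135.2 kt

Leg 1: desired track 269.7°; wind correction +1.4° → command heading 271.1°, groundspeed 203.2 kt
Leg 2: desired track 25.0°; wind correction +9.9° → command heading 34.9°, groundspeed 148.4 kt
Leg 3: desired track 281.3°; wind correction +3.7° → command heading 285.0°, groundspeed 201.4 kt
Leg 4: desired track 74.1°; wind correction +1.7° → command heading 75.8°, groundspeed 135.2 kt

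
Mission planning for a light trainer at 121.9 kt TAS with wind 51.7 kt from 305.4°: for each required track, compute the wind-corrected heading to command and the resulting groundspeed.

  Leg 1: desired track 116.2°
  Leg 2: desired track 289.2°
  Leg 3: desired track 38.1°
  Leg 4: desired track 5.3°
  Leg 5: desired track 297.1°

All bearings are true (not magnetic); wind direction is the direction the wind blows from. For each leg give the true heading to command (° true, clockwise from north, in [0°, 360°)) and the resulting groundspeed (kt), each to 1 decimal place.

Leg 1: heading=112.3°, groundspeed=172.7 kt
Leg 2: heading=296.0°, groundspeed=71.4 kt
Leg 3: heading=13.0°, groundspeed=112.9 kt
Leg 4: heading=343.8°, groundspeed=87.5 kt
Leg 5: heading=300.6°, groundspeed=70.5 kt

Leg 1: desired track 116.2°; wind correction -3.9° → command heading 112.3°, groundspeed 172.7 kt
Leg 2: desired track 289.2°; wind correction +6.8° → command heading 296.0°, groundspeed 71.4 kt
Leg 3: desired track 38.1°; wind correction -25.1° → command heading 13.0°, groundspeed 112.9 kt
Leg 4: desired track 5.3°; wind correction -21.5° → command heading 343.8°, groundspeed 87.5 kt
Leg 5: desired track 297.1°; wind correction +3.5° → command heading 300.6°, groundspeed 70.5 kt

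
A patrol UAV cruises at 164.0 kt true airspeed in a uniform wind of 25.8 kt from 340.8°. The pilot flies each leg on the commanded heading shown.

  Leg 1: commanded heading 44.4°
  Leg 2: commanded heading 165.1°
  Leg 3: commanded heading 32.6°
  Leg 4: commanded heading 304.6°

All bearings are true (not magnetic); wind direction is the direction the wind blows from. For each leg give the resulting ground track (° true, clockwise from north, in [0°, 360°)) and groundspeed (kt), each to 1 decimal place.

Leg 1: heading 44.4°; drift +8.6° → track 53.0°, groundspeed 154.3 kt
Leg 2: heading 165.1°; drift -0.6° → track 164.5°, groundspeed 189.7 kt
Leg 3: heading 32.6°; drift +7.8° → track 40.4°, groundspeed 149.4 kt
Leg 4: heading 304.6°; drift -6.1° → track 298.5°, groundspeed 144.0 kt

Leg 1: track=53.0°, groundspeed=154.3 kt
Leg 2: track=164.5°, groundspeed=189.7 kt
Leg 3: track=40.4°, groundspeed=149.4 kt
Leg 4: track=298.5°, groundspeed=144.0 kt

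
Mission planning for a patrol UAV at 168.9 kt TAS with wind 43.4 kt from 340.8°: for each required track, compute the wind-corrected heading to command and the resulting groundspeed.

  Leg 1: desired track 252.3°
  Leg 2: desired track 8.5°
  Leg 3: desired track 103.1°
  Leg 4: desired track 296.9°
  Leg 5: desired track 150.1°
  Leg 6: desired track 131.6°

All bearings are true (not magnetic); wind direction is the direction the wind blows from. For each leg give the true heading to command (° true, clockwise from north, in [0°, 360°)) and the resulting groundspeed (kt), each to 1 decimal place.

Leg 1: heading=267.2°, groundspeed=162.1 kt
Leg 2: heading=1.6°, groundspeed=129.3 kt
Leg 3: heading=90.6°, groundspeed=188.1 kt
Leg 4: heading=307.2°, groundspeed=134.9 kt
Leg 5: heading=147.4°, groundspeed=211.4 kt
Leg 6: heading=124.4°, groundspeed=205.5 kt

Leg 1: desired track 252.3°; wind correction +14.9° → command heading 267.2°, groundspeed 162.1 kt
Leg 2: desired track 8.5°; wind correction -6.9° → command heading 1.6°, groundspeed 129.3 kt
Leg 3: desired track 103.1°; wind correction -12.5° → command heading 90.6°, groundspeed 188.1 kt
Leg 4: desired track 296.9°; wind correction +10.3° → command heading 307.2°, groundspeed 134.9 kt
Leg 5: desired track 150.1°; wind correction -2.7° → command heading 147.4°, groundspeed 211.4 kt
Leg 6: desired track 131.6°; wind correction -7.2° → command heading 124.4°, groundspeed 205.5 kt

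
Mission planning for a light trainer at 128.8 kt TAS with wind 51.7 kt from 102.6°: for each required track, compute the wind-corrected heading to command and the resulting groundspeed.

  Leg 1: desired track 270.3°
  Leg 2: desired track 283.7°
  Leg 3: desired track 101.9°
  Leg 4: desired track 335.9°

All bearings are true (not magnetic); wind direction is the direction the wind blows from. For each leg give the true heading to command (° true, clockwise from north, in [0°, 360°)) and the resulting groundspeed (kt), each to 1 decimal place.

Leg 1: desired track 270.3°; wind correction -4.9° → command heading 265.4°, groundspeed 178.8 kt
Leg 2: desired track 283.7°; wind correction +0.4° → command heading 284.1°, groundspeed 180.5 kt
Leg 3: desired track 101.9°; wind correction +0.3° → command heading 102.2°, groundspeed 77.1 kt
Leg 4: desired track 335.9°; wind correction +18.8° → command heading 354.7°, groundspeed 152.8 kt

Leg 1: heading=265.4°, groundspeed=178.8 kt
Leg 2: heading=284.1°, groundspeed=180.5 kt
Leg 3: heading=102.2°, groundspeed=77.1 kt
Leg 4: heading=354.7°, groundspeed=152.8 kt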